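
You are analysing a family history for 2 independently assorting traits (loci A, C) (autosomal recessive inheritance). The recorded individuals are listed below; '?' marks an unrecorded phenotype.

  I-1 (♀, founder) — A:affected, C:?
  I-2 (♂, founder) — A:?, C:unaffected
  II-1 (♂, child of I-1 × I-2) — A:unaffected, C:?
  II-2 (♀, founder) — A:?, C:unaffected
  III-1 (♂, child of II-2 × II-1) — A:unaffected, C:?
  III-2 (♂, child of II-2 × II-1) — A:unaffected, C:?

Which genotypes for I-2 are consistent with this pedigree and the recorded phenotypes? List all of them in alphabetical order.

A/I-1 aff ·: aa
A/I-2 ? ·: AA|Aa
A/II-1 un I-1×I-2: Aa
A/II-2 ? ·: AA|Aa|aa
A/III-1 un II-2×II-1: AA|Aa
A/III-2 un II-2×II-1: AA|Aa
⇒ A over [I-1,I-2,II-1,II-2,III-1,III-2]: 18 consistent
C/I-1 ? ·: CC|Cc|cc
C/I-2 un ·: CC|Cc
C/II-1 ? I-1×I-2: CC|Cc|cc
C/II-2 un ·: CC|Cc
C/III-1 ? II-2×II-1: CC|Cc|cc
C/III-2 ? II-2×II-1: CC|Cc|cc
⇒ C over [I-1,I-2,II-1,II-2,III-1,III-2]: 95 consistent

I-2 ∈ {AA CC, AA Cc, Aa CC, Aa Cc}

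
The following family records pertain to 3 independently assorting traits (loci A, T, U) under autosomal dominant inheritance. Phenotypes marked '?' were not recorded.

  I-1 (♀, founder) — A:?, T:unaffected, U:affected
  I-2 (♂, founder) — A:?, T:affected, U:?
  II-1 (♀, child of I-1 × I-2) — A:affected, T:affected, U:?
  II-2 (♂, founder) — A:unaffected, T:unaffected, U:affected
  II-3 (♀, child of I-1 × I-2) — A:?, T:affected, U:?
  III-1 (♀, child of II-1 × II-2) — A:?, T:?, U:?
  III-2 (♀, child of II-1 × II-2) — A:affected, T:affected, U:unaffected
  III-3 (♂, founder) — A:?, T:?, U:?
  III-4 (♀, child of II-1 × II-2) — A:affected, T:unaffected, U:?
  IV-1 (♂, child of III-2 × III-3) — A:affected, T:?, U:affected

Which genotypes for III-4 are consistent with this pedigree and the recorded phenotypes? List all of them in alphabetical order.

III-4 ∈ {Aa tt UU, Aa tt Uu, Aa tt uu}

A/I-1 ? ·: aa|Aa|AA
A/I-2 ? ·: aa|Aa|AA
A/II-1 aff I-1×I-2: Aa|AA
A/II-2 un ·: aa
A/II-3 ? I-1×I-2: aa|Aa|AA
A/III-1 ? II-1×II-2: aa|Aa
A/III-2 aff II-1×II-2: Aa
A/III-3 ? ·: aa|Aa|AA
A/III-4 aff II-1×II-2: Aa
A/IV-1 aff III-2×III-3: Aa|AA
⇒ A over [I-1,I-2,II-1,II-2,II-3,III-1,III-2,III-3,III-4,IV-1]: 170 consistent
T/I-1 un ·: tt
T/I-2 aff ·: Tt|TT
T/II-1 aff I-1×I-2: Tt
T/II-2 un ·: tt
T/II-3 aff I-1×I-2: Tt
T/III-1 ? II-1×II-2: tt|Tt
T/III-2 aff II-1×II-2: Tt
T/III-3 ? ·: tt|Tt|TT
T/III-4 un II-1×II-2: tt
T/IV-1 ? III-2×III-3: tt|Tt|TT
⇒ T over [I-1,I-2,II-1,II-2,II-3,III-1,III-2,III-3,III-4,IV-1]: 28 consistent
U/I-1 aff ·: Uu|UU
U/I-2 ? ·: uu|Uu|UU
U/II-1 ? I-1×I-2: uu|Uu
U/II-2 aff ·: Uu
U/II-3 ? I-1×I-2: uu|Uu|UU
U/III-1 ? II-1×II-2: uu|Uu|UU
U/III-2 un II-1×II-2: uu
U/III-3 ? ·: Uu|UU
U/III-4 ? II-1×II-2: uu|Uu|UU
U/IV-1 aff III-2×III-3: Uu
⇒ U over [I-1,I-2,II-1,II-2,II-3,III-1,III-2,III-3,III-4,IV-1]: 220 consistent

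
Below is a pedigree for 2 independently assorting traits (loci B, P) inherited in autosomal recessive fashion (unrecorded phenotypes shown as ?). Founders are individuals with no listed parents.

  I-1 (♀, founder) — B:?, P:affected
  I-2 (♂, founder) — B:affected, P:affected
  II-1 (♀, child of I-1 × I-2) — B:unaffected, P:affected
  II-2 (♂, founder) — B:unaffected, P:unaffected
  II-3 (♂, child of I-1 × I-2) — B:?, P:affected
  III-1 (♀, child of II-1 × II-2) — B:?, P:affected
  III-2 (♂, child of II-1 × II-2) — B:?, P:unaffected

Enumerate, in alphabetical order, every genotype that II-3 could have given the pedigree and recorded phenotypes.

B/I-1 ? ·: BB|Bb
B/I-2 aff ·: bb
B/II-1 un I-1×I-2: Bb
B/II-2 un ·: BB|Bb
B/II-3 ? I-1×I-2: Bb|bb
B/III-1 ? II-1×II-2: BB|Bb|bb
B/III-2 ? II-1×II-2: BB|Bb|bb
⇒ B over [I-1,I-2,II-1,II-2,II-3,III-1,III-2]: 39 consistent
P/I-1 aff ·: pp
P/I-2 aff ·: pp
P/II-1 aff I-1×I-2: pp
P/II-2 un ·: Pp
P/II-3 aff I-1×I-2: pp
P/III-1 aff II-1×II-2: pp
P/III-2 un II-1×II-2: Pp
⇒ P over [I-1,I-2,II-1,II-2,II-3,III-1,III-2]: 1 consistent

II-3 ∈ {Bb pp, bb pp}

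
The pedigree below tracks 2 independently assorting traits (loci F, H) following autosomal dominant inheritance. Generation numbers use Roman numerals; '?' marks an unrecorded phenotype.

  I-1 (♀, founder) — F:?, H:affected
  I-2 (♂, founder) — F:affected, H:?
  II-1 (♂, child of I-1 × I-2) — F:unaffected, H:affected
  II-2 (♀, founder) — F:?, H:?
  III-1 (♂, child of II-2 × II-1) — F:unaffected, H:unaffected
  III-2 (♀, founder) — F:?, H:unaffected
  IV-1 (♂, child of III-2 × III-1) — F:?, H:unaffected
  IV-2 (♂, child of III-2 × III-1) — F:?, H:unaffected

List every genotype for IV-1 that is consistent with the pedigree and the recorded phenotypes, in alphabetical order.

F/I-1 ? ·: ff|Ff
F/I-2 aff ·: Ff
F/II-1 un I-1×I-2: ff
F/II-2 ? ·: ff|Ff
F/III-1 un II-2×II-1: ff
F/III-2 ? ·: ff|Ff|FF
F/IV-1 ? III-2×III-1: ff|Ff
F/IV-2 ? III-2×III-1: ff|Ff
⇒ F over [I-1,I-2,II-1,II-2,III-1,III-2,IV-1,IV-2]: 24 consistent
H/I-1 aff ·: Hh|HH
H/I-2 ? ·: hh|Hh|HH
H/II-1 aff I-1×I-2: Hh
H/II-2 ? ·: hh|Hh
H/III-1 un II-2×II-1: hh
H/III-2 un ·: hh
H/IV-1 un III-2×III-1: hh
H/IV-2 un III-2×III-1: hh
⇒ H over [I-1,I-2,II-1,II-2,III-1,III-2,IV-1,IV-2]: 10 consistent

IV-1 ∈ {Ff hh, ff hh}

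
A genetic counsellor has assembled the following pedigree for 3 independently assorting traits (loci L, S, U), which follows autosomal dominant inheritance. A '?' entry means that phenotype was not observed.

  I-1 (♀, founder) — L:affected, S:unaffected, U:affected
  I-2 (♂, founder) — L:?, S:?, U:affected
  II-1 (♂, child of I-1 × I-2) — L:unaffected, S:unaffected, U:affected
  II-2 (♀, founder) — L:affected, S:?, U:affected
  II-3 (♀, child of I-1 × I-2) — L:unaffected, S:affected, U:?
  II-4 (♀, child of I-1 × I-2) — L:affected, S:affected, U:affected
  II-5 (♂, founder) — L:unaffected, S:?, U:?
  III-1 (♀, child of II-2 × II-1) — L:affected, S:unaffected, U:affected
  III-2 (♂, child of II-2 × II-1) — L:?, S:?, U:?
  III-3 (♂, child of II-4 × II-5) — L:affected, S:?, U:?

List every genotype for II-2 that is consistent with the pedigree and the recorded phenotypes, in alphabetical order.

II-2 ∈ {LL Ss UU, LL Ss Uu, LL ss UU, LL ss Uu, Ll Ss UU, Ll Ss Uu, Ll ss UU, Ll ss Uu}

L/I-1 aff ·: Ll
L/I-2 ? ·: ll|Ll
L/II-1 un I-1×I-2: ll
L/II-2 aff ·: Ll|LL
L/II-3 un I-1×I-2: ll
L/II-4 aff I-1×I-2: Ll|LL
L/II-5 un ·: ll
L/III-1 aff II-2×II-1: Ll
L/III-2 ? II-2×II-1: ll|Ll
L/III-3 aff II-4×II-5: Ll
⇒ L over [I-1,I-2,II-1,II-2,II-3,II-4,II-5,III-1,III-2,III-3]: 9 consistent
S/I-1 un ·: ss
S/I-2 ? ·: Ss
S/II-1 un I-1×I-2: ss
S/II-2 ? ·: ss|Ss
S/II-3 aff I-1×I-2: Ss
S/II-4 aff I-1×I-2: Ss
S/II-5 ? ·: ss|Ss|SS
S/III-1 un II-2×II-1: ss
S/III-2 ? II-2×II-1: ss|Ss
S/III-3 ? II-4×II-5: ss|Ss|SS
⇒ S over [I-1,I-2,II-1,II-2,II-3,II-4,II-5,III-1,III-2,III-3]: 21 consistent
U/I-1 aff ·: Uu|UU
U/I-2 aff ·: Uu|UU
U/II-1 aff I-1×I-2: Uu|UU
U/II-2 aff ·: Uu|UU
U/II-3 ? I-1×I-2: uu|Uu|UU
U/II-4 aff I-1×I-2: Uu|UU
U/II-5 ? ·: uu|Uu|UU
U/III-1 aff II-2×II-1: Uu|UU
U/III-2 ? II-2×II-1: uu|Uu|UU
U/III-3 ? II-4×II-5: uu|Uu|UU
⇒ U over [I-1,I-2,II-1,II-2,II-3,II-4,II-5,III-1,III-2,III-3]: 1175 consistent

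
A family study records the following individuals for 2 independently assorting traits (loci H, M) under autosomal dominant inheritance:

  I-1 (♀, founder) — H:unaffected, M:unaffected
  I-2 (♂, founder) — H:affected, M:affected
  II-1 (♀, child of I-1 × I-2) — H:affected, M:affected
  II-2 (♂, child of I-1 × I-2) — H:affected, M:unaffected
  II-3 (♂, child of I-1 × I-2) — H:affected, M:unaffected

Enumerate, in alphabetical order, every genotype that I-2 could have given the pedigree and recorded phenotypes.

H/I-1 un ·: hh
H/I-2 aff ·: Hh|HH
H/II-1 aff I-1×I-2: Hh
H/II-2 aff I-1×I-2: Hh
H/II-3 aff I-1×I-2: Hh
⇒ H over [I-1,I-2,II-1,II-2,II-3]: 2 consistent
M/I-1 un ·: mm
M/I-2 aff ·: Mm
M/II-1 aff I-1×I-2: Mm
M/II-2 un I-1×I-2: mm
M/II-3 un I-1×I-2: mm
⇒ M over [I-1,I-2,II-1,II-2,II-3]: 1 consistent

I-2 ∈ {HH Mm, Hh Mm}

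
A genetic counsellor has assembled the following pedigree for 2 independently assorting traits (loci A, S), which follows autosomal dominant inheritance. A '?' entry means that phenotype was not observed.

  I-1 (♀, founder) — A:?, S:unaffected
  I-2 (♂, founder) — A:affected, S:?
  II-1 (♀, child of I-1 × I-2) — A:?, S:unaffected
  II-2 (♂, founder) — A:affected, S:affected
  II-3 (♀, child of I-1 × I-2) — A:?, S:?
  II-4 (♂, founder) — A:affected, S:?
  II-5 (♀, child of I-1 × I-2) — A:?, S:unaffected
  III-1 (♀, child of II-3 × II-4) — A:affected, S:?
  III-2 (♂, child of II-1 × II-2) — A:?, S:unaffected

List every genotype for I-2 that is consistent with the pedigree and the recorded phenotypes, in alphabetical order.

I-2 ∈ {AA Ss, AA ss, Aa Ss, Aa ss}

A/I-1 ? ·: aa|Aa|AA
A/I-2 aff ·: Aa|AA
A/II-1 ? I-1×I-2: aa|Aa|AA
A/II-2 aff ·: Aa|AA
A/II-3 ? I-1×I-2: aa|Aa|AA
A/II-4 aff ·: Aa|AA
A/II-5 ? I-1×I-2: aa|Aa|AA
A/III-1 aff II-3×II-4: Aa|AA
A/III-2 ? II-1×II-2: aa|Aa|AA
⇒ A over [I-1,I-2,II-1,II-2,II-3,II-4,II-5,III-1,III-2]: 646 consistent
S/I-1 un ·: ss
S/I-2 ? ·: ss|Ss
S/II-1 un I-1×I-2: ss
S/II-2 aff ·: Ss
S/II-3 ? I-1×I-2: ss|Ss
S/II-4 ? ·: ss|Ss|SS
S/II-5 un I-1×I-2: ss
S/III-1 ? II-3×II-4: ss|Ss|SS
S/III-2 un II-1×II-2: ss
⇒ S over [I-1,I-2,II-1,II-2,II-3,II-4,II-5,III-1,III-2]: 15 consistent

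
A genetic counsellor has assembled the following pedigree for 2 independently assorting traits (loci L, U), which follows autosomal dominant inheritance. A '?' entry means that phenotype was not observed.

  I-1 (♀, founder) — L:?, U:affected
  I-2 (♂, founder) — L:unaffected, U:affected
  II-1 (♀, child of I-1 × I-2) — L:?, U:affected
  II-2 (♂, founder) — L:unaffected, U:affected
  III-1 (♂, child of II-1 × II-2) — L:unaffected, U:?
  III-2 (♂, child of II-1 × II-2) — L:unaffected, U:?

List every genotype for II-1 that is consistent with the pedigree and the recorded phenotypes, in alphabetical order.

L/I-1 ? ·: ll|Ll|LL
L/I-2 un ·: ll
L/II-1 ? I-1×I-2: ll|Ll
L/II-2 un ·: ll
L/III-1 un II-1×II-2: ll
L/III-2 un II-1×II-2: ll
⇒ L over [I-1,I-2,II-1,II-2,III-1,III-2]: 4 consistent
U/I-1 aff ·: Uu|UU
U/I-2 aff ·: Uu|UU
U/II-1 aff I-1×I-2: Uu|UU
U/II-2 aff ·: Uu|UU
U/III-1 ? II-1×II-2: uu|Uu|UU
U/III-2 ? II-1×II-2: uu|Uu|UU
⇒ U over [I-1,I-2,II-1,II-2,III-1,III-2]: 59 consistent

II-1 ∈ {Ll UU, Ll Uu, ll UU, ll Uu}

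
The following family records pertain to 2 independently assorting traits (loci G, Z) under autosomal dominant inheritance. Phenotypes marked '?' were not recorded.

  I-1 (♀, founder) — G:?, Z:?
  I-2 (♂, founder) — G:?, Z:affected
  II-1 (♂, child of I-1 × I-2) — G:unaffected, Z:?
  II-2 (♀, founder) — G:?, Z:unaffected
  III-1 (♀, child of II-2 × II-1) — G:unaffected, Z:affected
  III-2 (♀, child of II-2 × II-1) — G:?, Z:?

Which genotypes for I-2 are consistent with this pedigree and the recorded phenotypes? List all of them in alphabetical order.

I-2 ∈ {Gg ZZ, Gg Zz, gg ZZ, gg Zz}

G/I-1 ? ·: gg|Gg
G/I-2 ? ·: gg|Gg
G/II-1 un I-1×I-2: gg
G/II-2 ? ·: gg|Gg
G/III-1 un II-2×II-1: gg
G/III-2 ? II-2×II-1: gg|Gg
⇒ G over [I-1,I-2,II-1,II-2,III-1,III-2]: 12 consistent
Z/I-1 ? ·: zz|Zz|ZZ
Z/I-2 aff ·: Zz|ZZ
Z/II-1 ? I-1×I-2: Zz|ZZ
Z/II-2 un ·: zz
Z/III-1 aff II-2×II-1: Zz
Z/III-2 ? II-2×II-1: zz|Zz
⇒ Z over [I-1,I-2,II-1,II-2,III-1,III-2]: 14 consistent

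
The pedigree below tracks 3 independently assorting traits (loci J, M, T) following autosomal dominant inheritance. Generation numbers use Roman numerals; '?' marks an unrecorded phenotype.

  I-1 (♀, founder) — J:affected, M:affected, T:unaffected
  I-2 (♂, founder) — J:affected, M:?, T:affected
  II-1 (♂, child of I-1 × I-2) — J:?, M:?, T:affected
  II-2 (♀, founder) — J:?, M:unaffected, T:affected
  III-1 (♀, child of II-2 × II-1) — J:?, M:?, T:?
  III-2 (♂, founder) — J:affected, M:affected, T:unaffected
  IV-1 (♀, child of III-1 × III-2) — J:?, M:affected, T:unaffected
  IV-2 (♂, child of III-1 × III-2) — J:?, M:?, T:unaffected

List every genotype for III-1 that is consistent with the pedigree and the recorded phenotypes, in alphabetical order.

III-1 ∈ {JJ Mm Tt, JJ Mm tt, JJ mm Tt, JJ mm tt, Jj Mm Tt, Jj Mm tt, Jj mm Tt, Jj mm tt, jj Mm Tt, jj Mm tt, jj mm Tt, jj mm tt}

J/I-1 aff ·: Jj|JJ
J/I-2 aff ·: Jj|JJ
J/II-1 ? I-1×I-2: jj|Jj|JJ
J/II-2 ? ·: jj|Jj|JJ
J/III-1 ? II-2×II-1: jj|Jj|JJ
J/III-2 aff ·: Jj|JJ
J/IV-1 ? III-1×III-2: jj|Jj|JJ
J/IV-2 ? III-1×III-2: jj|Jj|JJ
⇒ J over [I-1,I-2,II-1,II-2,III-1,III-2,IV-1,IV-2]: 357 consistent
M/I-1 aff ·: Mm|MM
M/I-2 ? ·: mm|Mm|MM
M/II-1 ? I-1×I-2: mm|Mm|MM
M/II-2 un ·: mm
M/III-1 ? II-2×II-1: mm|Mm
M/III-2 aff ·: Mm|MM
M/IV-1 aff III-1×III-2: Mm|MM
M/IV-2 ? III-1×III-2: mm|Mm|MM
⇒ M over [I-1,I-2,II-1,II-2,III-1,III-2,IV-1,IV-2]: 111 consistent
T/I-1 un ·: tt
T/I-2 aff ·: Tt|TT
T/II-1 aff I-1×I-2: Tt
T/II-2 aff ·: Tt|TT
T/III-1 ? II-2×II-1: tt|Tt
T/III-2 un ·: tt
T/IV-1 un III-1×III-2: tt
T/IV-2 un III-1×III-2: tt
⇒ T over [I-1,I-2,II-1,II-2,III-1,III-2,IV-1,IV-2]: 6 consistent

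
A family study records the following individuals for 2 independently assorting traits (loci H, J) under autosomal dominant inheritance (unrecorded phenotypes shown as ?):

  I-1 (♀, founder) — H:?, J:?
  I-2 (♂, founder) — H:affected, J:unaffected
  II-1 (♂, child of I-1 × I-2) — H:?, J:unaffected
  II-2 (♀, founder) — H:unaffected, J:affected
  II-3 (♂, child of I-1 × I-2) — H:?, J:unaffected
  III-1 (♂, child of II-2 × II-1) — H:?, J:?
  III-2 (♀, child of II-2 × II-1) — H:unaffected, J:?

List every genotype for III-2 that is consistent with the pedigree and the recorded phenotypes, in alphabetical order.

III-2 ∈ {hh Jj, hh jj}

H/I-1 ? ·: hh|Hh|HH
H/I-2 aff ·: Hh|HH
H/II-1 ? I-1×I-2: hh|Hh
H/II-2 un ·: hh
H/II-3 ? I-1×I-2: hh|Hh|HH
H/III-1 ? II-2×II-1: hh|Hh
H/III-2 un II-2×II-1: hh
⇒ H over [I-1,I-2,II-1,II-2,II-3,III-1,III-2]: 25 consistent
J/I-1 ? ·: jj|Jj
J/I-2 un ·: jj
J/II-1 un I-1×I-2: jj
J/II-2 aff ·: Jj|JJ
J/II-3 un I-1×I-2: jj
J/III-1 ? II-2×II-1: jj|Jj
J/III-2 ? II-2×II-1: jj|Jj
⇒ J over [I-1,I-2,II-1,II-2,II-3,III-1,III-2]: 10 consistent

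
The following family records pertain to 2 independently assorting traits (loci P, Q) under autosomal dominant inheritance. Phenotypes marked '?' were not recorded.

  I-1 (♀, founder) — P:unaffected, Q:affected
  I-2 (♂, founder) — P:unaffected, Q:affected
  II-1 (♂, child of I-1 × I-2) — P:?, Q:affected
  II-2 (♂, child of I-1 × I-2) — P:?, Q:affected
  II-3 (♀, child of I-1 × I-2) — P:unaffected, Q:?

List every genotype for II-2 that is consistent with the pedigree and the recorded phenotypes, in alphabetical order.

II-2 ∈ {pp QQ, pp Qq}

P/I-1 un ·: pp
P/I-2 un ·: pp
P/II-1 ? I-1×I-2: pp
P/II-2 ? I-1×I-2: pp
P/II-3 un I-1×I-2: pp
⇒ P over [I-1,I-2,II-1,II-2,II-3]: 1 consistent
Q/I-1 aff ·: Qq|QQ
Q/I-2 aff ·: Qq|QQ
Q/II-1 aff I-1×I-2: Qq|QQ
Q/II-2 aff I-1×I-2: Qq|QQ
Q/II-3 ? I-1×I-2: qq|Qq|QQ
⇒ Q over [I-1,I-2,II-1,II-2,II-3]: 29 consistent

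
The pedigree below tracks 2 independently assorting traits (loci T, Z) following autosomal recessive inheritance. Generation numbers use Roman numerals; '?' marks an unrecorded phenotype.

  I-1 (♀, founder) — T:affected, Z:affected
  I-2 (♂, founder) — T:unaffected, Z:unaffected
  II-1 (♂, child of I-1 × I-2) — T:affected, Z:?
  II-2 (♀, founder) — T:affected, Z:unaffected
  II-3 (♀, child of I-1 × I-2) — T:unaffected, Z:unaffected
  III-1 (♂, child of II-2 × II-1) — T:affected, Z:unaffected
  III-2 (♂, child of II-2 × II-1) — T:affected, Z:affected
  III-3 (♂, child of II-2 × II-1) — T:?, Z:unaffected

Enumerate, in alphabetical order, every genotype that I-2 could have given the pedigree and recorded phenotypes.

I-2 ∈ {Tt ZZ, Tt Zz}

T/I-1 aff ·: tt
T/I-2 un ·: Tt
T/II-1 aff I-1×I-2: tt
T/II-2 aff ·: tt
T/II-3 un I-1×I-2: Tt
T/III-1 aff II-2×II-1: tt
T/III-2 aff II-2×II-1: tt
T/III-3 ? II-2×II-1: tt
⇒ T over [I-1,I-2,II-1,II-2,II-3,III-1,III-2,III-3]: 1 consistent
Z/I-1 aff ·: zz
Z/I-2 un ·: ZZ|Zz
Z/II-1 ? I-1×I-2: Zz|zz
Z/II-2 un ·: Zz
Z/II-3 un I-1×I-2: Zz
Z/III-1 un II-2×II-1: ZZ|Zz
Z/III-2 aff II-2×II-1: zz
Z/III-3 un II-2×II-1: ZZ|Zz
⇒ Z over [I-1,I-2,II-1,II-2,II-3,III-1,III-2,III-3]: 9 consistent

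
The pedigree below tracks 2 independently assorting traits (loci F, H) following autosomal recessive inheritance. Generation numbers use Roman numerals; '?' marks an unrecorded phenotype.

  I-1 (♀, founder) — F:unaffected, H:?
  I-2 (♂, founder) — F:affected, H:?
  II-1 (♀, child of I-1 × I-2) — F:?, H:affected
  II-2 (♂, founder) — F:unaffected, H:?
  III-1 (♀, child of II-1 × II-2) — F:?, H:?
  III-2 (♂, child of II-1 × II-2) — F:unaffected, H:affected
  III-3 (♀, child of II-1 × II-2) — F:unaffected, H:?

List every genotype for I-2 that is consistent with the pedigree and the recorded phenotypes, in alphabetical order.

I-2 ∈ {ff Hh, ff hh}

F/I-1 un ·: FF|Ff
F/I-2 aff ·: ff
F/II-1 ? I-1×I-2: Ff|ff
F/II-2 un ·: FF|Ff
F/III-1 ? II-1×II-2: FF|Ff|ff
F/III-2 un II-1×II-2: FF|Ff
F/III-3 un II-1×II-2: FF|Ff
⇒ F over [I-1,I-2,II-1,II-2,III-1,III-2,III-3]: 43 consistent
H/I-1 ? ·: Hh|hh
H/I-2 ? ·: Hh|hh
H/II-1 aff I-1×I-2: hh
H/II-2 ? ·: Hh|hh
H/III-1 ? II-1×II-2: Hh|hh
H/III-2 aff II-1×II-2: hh
H/III-3 ? II-1×II-2: Hh|hh
⇒ H over [I-1,I-2,II-1,II-2,III-1,III-2,III-3]: 20 consistent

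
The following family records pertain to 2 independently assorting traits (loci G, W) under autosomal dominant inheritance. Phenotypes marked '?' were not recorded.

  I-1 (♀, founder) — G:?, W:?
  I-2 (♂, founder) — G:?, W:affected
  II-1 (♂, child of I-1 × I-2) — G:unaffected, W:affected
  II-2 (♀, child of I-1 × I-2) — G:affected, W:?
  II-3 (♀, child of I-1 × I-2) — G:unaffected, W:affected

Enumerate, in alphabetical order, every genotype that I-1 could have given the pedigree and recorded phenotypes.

I-1 ∈ {Gg WW, Gg Ww, Gg ww, gg WW, gg Ww, gg ww}

G/I-1 ? ·: gg|Gg
G/I-2 ? ·: gg|Gg
G/II-1 un I-1×I-2: gg
G/II-2 aff I-1×I-2: Gg|GG
G/II-3 un I-1×I-2: gg
⇒ G over [I-1,I-2,II-1,II-2,II-3]: 4 consistent
W/I-1 ? ·: ww|Ww|WW
W/I-2 aff ·: Ww|WW
W/II-1 aff I-1×I-2: Ww|WW
W/II-2 ? I-1×I-2: ww|Ww|WW
W/II-3 aff I-1×I-2: Ww|WW
⇒ W over [I-1,I-2,II-1,II-2,II-3]: 32 consistent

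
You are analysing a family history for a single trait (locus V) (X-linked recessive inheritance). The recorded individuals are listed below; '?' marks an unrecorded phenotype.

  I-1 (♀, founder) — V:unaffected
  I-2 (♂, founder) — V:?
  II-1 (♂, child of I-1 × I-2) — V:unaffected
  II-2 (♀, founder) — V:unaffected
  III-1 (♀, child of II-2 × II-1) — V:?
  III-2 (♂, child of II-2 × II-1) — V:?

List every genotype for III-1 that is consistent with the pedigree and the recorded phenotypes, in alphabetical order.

III-1 ∈ {X^VX^V, X^VX^v}

V/I-1 un ·: X^VX^V|X^VX^v
V/I-2 ? ·: X^VY|X^vY
V/II-1 un I-1×I-2: X^VY
V/II-2 un ·: X^VX^V|X^VX^v
V/III-1 ? II-2×II-1: X^VX^V|X^VX^v
V/III-2 ? II-2×II-1: X^VY|X^vY
⇒ V over [I-1,I-2,II-1,II-2,III-1,III-2]: 20 consistent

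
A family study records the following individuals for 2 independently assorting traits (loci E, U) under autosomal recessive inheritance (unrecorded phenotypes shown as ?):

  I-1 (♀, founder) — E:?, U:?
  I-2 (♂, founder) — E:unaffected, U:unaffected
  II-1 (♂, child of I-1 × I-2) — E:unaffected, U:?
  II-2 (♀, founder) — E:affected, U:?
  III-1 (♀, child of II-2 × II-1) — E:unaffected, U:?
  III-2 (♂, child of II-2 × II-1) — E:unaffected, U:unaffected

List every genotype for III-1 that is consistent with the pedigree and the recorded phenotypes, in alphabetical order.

III-1 ∈ {Ee UU, Ee Uu, Ee uu}

E/I-1 ? ·: EE|Ee|ee
E/I-2 un ·: EE|Ee
E/II-1 un I-1×I-2: EE|Ee
E/II-2 aff ·: ee
E/III-1 un II-2×II-1: Ee
E/III-2 un II-2×II-1: Ee
⇒ E over [I-1,I-2,II-1,II-2,III-1,III-2]: 9 consistent
U/I-1 ? ·: UU|Uu|uu
U/I-2 un ·: UU|Uu
U/II-1 ? I-1×I-2: UU|Uu|uu
U/II-2 ? ·: UU|Uu|uu
U/III-1 ? II-2×II-1: UU|Uu|uu
U/III-2 un II-2×II-1: UU|Uu
⇒ U over [I-1,I-2,II-1,II-2,III-1,III-2]: 90 consistent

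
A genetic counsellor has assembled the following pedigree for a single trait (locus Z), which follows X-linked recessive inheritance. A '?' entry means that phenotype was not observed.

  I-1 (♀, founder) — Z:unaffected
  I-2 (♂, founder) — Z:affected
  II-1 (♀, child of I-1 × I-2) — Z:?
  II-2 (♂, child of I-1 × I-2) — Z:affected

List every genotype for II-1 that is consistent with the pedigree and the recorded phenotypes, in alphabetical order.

Z/I-1 un ·: X^ZX^z
Z/I-2 aff ·: X^zY
Z/II-1 ? I-1×I-2: X^ZX^z|X^zX^z
Z/II-2 aff I-1×I-2: X^zY
⇒ Z over [I-1,I-2,II-1,II-2]: 2 consistent

II-1 ∈ {X^ZX^z, X^zX^z}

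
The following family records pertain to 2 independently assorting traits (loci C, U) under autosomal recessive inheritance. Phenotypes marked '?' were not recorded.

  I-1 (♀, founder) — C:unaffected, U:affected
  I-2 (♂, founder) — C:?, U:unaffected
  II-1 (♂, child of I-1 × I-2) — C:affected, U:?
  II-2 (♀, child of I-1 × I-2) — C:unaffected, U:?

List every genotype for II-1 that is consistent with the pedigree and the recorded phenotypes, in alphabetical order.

II-1 ∈ {cc Uu, cc uu}

C/I-1 un ·: Cc
C/I-2 ? ·: Cc|cc
C/II-1 aff I-1×I-2: cc
C/II-2 un I-1×I-2: CC|Cc
⇒ C over [I-1,I-2,II-1,II-2]: 3 consistent
U/I-1 aff ·: uu
U/I-2 un ·: UU|Uu
U/II-1 ? I-1×I-2: Uu|uu
U/II-2 ? I-1×I-2: Uu|uu
⇒ U over [I-1,I-2,II-1,II-2]: 5 consistent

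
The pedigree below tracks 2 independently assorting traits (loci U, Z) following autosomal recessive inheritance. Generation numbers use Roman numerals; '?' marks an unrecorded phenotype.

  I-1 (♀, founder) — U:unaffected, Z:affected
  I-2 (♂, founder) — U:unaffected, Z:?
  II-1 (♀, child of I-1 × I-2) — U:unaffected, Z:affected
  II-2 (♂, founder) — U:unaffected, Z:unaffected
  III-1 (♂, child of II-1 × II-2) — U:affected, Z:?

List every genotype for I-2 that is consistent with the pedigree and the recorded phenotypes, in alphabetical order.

I-2 ∈ {UU Zz, UU zz, Uu Zz, Uu zz}

U/I-1 un ·: UU|Uu
U/I-2 un ·: UU|Uu
U/II-1 un I-1×I-2: Uu
U/II-2 un ·: Uu
U/III-1 aff II-1×II-2: uu
⇒ U over [I-1,I-2,II-1,II-2,III-1]: 3 consistent
Z/I-1 aff ·: zz
Z/I-2 ? ·: Zz|zz
Z/II-1 aff I-1×I-2: zz
Z/II-2 un ·: ZZ|Zz
Z/III-1 ? II-1×II-2: Zz|zz
⇒ Z over [I-1,I-2,II-1,II-2,III-1]: 6 consistent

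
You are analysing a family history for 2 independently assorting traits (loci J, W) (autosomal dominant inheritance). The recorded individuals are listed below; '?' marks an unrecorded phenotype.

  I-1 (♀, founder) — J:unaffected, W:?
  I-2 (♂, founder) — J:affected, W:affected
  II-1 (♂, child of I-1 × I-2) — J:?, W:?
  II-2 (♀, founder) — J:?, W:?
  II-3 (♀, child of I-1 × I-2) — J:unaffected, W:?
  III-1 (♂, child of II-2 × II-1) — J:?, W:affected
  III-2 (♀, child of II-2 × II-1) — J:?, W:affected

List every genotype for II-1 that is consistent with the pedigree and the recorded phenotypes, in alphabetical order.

II-1 ∈ {Jj WW, Jj Ww, Jj ww, jj WW, jj Ww, jj ww}

J/I-1 un ·: jj
J/I-2 aff ·: Jj
J/II-1 ? I-1×I-2: jj|Jj
J/II-2 ? ·: jj|Jj|JJ
J/II-3 un I-1×I-2: jj
J/III-1 ? II-2×II-1: jj|Jj|JJ
J/III-2 ? II-2×II-1: jj|Jj|JJ
⇒ J over [I-1,I-2,II-1,II-2,II-3,III-1,III-2]: 23 consistent
W/I-1 ? ·: ww|Ww|WW
W/I-2 aff ·: Ww|WW
W/II-1 ? I-1×I-2: ww|Ww|WW
W/II-2 ? ·: ww|Ww|WW
W/II-3 ? I-1×I-2: ww|Ww|WW
W/III-1 aff II-2×II-1: Ww|WW
W/III-2 aff II-2×II-1: Ww|WW
⇒ W over [I-1,I-2,II-1,II-2,II-3,III-1,III-2]: 148 consistent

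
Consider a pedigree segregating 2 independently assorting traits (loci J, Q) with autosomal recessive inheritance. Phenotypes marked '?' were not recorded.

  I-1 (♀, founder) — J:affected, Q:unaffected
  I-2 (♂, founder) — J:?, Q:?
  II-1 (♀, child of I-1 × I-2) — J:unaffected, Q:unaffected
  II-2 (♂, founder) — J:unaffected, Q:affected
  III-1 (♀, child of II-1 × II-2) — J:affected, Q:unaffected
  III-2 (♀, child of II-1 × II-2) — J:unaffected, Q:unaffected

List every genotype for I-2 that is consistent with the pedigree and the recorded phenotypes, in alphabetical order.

I-2 ∈ {JJ QQ, JJ Qq, JJ qq, Jj QQ, Jj Qq, Jj qq}

J/I-1 aff ·: jj
J/I-2 ? ·: JJ|Jj
J/II-1 un I-1×I-2: Jj
J/II-2 un ·: Jj
J/III-1 aff II-1×II-2: jj
J/III-2 un II-1×II-2: JJ|Jj
⇒ J over [I-1,I-2,II-1,II-2,III-1,III-2]: 4 consistent
Q/I-1 un ·: QQ|Qq
Q/I-2 ? ·: QQ|Qq|qq
Q/II-1 un I-1×I-2: QQ|Qq
Q/II-2 aff ·: qq
Q/III-1 un II-1×II-2: Qq
Q/III-2 un II-1×II-2: Qq
⇒ Q over [I-1,I-2,II-1,II-2,III-1,III-2]: 9 consistent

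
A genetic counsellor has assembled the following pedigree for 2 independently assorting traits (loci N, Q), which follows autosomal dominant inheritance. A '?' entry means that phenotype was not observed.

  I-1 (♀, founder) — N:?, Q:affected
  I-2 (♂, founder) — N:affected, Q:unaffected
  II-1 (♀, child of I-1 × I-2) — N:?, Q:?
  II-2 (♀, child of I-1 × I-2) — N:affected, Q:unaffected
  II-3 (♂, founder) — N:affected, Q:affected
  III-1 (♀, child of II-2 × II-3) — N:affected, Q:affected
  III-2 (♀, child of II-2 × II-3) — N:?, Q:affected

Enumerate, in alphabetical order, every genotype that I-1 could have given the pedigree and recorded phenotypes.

N/I-1 ? ·: nn|Nn|NN
N/I-2 aff ·: Nn|NN
N/II-1 ? I-1×I-2: nn|Nn|NN
N/II-2 aff I-1×I-2: Nn|NN
N/II-3 aff ·: Nn|NN
N/III-1 aff II-2×II-3: Nn|NN
N/III-2 ? II-2×II-3: nn|Nn|NN
⇒ N over [I-1,I-2,II-1,II-2,II-3,III-1,III-2]: 140 consistent
Q/I-1 aff ·: Qq
Q/I-2 un ·: qq
Q/II-1 ? I-1×I-2: qq|Qq
Q/II-2 un I-1×I-2: qq
Q/II-3 aff ·: Qq|QQ
Q/III-1 aff II-2×II-3: Qq
Q/III-2 aff II-2×II-3: Qq
⇒ Q over [I-1,I-2,II-1,II-2,II-3,III-1,III-2]: 4 consistent

I-1 ∈ {NN Qq, Nn Qq, nn Qq}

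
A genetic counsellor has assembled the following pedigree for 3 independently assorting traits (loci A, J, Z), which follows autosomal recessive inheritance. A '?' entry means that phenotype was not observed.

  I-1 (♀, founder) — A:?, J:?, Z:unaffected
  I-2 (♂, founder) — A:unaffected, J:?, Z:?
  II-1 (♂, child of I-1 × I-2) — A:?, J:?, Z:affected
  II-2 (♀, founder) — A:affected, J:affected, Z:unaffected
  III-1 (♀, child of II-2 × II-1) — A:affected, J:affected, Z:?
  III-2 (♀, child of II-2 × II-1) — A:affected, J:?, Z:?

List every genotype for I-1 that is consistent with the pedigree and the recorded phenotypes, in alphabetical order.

A/I-1 ? ·: AA|Aa|aa
A/I-2 un ·: AA|Aa
A/II-1 ? I-1×I-2: Aa|aa
A/II-2 aff ·: aa
A/III-1 aff II-2×II-1: aa
A/III-2 aff II-2×II-1: aa
⇒ A over [I-1,I-2,II-1,II-2,III-1,III-2]: 7 consistent
J/I-1 ? ·: JJ|Jj|jj
J/I-2 ? ·: JJ|Jj|jj
J/II-1 ? I-1×I-2: Jj|jj
J/II-2 aff ·: jj
J/III-1 aff II-2×II-1: jj
J/III-2 ? II-2×II-1: Jj|jj
⇒ J over [I-1,I-2,II-1,II-2,III-1,III-2]: 18 consistent
Z/I-1 un ·: Zz
Z/I-2 ? ·: Zz|zz
Z/II-1 aff I-1×I-2: zz
Z/II-2 un ·: ZZ|Zz
Z/III-1 ? II-2×II-1: Zz|zz
Z/III-2 ? II-2×II-1: Zz|zz
⇒ Z over [I-1,I-2,II-1,II-2,III-1,III-2]: 10 consistent

I-1 ∈ {AA JJ Zz, AA Jj Zz, AA jj Zz, Aa JJ Zz, Aa Jj Zz, Aa jj Zz, aa JJ Zz, aa Jj Zz, aa jj Zz}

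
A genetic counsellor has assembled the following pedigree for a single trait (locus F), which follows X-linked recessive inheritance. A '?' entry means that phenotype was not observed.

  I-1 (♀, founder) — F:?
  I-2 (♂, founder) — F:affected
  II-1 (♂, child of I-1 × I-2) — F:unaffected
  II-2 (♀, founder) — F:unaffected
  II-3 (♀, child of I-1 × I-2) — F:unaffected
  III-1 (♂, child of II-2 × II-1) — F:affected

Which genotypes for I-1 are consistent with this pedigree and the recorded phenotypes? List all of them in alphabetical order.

F/I-1 ? ·: X^FX^F|X^FX^f
F/I-2 aff ·: X^fY
F/II-1 un I-1×I-2: X^FY
F/II-2 un ·: X^FX^f
F/II-3 un I-1×I-2: X^FX^f
F/III-1 aff II-2×II-1: X^fY
⇒ F over [I-1,I-2,II-1,II-2,II-3,III-1]: 2 consistent

I-1 ∈ {X^FX^F, X^FX^f}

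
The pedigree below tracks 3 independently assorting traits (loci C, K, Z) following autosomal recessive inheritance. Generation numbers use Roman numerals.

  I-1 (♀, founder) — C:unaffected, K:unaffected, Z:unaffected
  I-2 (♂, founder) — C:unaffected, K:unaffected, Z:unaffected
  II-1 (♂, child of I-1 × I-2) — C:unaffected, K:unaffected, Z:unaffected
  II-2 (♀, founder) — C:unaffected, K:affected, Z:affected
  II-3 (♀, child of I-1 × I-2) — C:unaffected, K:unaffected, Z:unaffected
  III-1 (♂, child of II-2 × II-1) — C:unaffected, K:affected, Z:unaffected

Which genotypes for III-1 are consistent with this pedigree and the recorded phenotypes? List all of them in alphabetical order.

C/I-1 un ·: CC|Cc
C/I-2 un ·: CC|Cc
C/II-1 un I-1×I-2: CC|Cc
C/II-2 un ·: CC|Cc
C/II-3 un I-1×I-2: CC|Cc
C/III-1 un II-2×II-1: CC|Cc
⇒ C over [I-1,I-2,II-1,II-2,II-3,III-1]: 45 consistent
K/I-1 un ·: KK|Kk
K/I-2 un ·: KK|Kk
K/II-1 un I-1×I-2: Kk
K/II-2 aff ·: kk
K/II-3 un I-1×I-2: KK|Kk
K/III-1 aff II-2×II-1: kk
⇒ K over [I-1,I-2,II-1,II-2,II-3,III-1]: 6 consistent
Z/I-1 un ·: ZZ|Zz
Z/I-2 un ·: ZZ|Zz
Z/II-1 un I-1×I-2: ZZ|Zz
Z/II-2 aff ·: zz
Z/II-3 un I-1×I-2: ZZ|Zz
Z/III-1 un II-2×II-1: Zz
⇒ Z over [I-1,I-2,II-1,II-2,II-3,III-1]: 13 consistent

III-1 ∈ {CC kk Zz, Cc kk Zz}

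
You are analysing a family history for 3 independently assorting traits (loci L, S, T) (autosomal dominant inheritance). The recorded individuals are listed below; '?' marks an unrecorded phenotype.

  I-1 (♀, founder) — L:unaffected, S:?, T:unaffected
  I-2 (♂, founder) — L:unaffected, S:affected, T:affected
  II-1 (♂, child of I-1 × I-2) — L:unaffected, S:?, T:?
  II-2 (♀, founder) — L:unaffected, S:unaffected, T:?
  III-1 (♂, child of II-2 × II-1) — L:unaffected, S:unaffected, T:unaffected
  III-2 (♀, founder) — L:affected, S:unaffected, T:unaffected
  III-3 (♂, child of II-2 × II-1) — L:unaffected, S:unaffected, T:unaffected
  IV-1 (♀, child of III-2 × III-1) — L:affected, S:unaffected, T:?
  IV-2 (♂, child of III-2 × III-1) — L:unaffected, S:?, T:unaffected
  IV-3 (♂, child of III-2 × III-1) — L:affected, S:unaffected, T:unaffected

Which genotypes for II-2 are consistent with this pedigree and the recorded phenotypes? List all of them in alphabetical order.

II-2 ∈ {ll ss Tt, ll ss tt}

L/I-1 un ·: ll
L/I-2 un ·: ll
L/II-1 un I-1×I-2: ll
L/II-2 un ·: ll
L/III-1 un II-2×II-1: ll
L/III-2 aff ·: Ll
L/III-3 un II-2×II-1: ll
L/IV-1 aff III-2×III-1: Ll
L/IV-2 un III-2×III-1: ll
L/IV-3 aff III-2×III-1: Ll
⇒ L over [I-1,I-2,II-1,II-2,III-1,III-2,III-3,IV-1,IV-2,IV-3]: 1 consistent
S/I-1 ? ·: ss|Ss|SS
S/I-2 aff ·: Ss|SS
S/II-1 ? I-1×I-2: ss|Ss
S/II-2 un ·: ss
S/III-1 un II-2×II-1: ss
S/III-2 un ·: ss
S/III-3 un II-2×II-1: ss
S/IV-1 un III-2×III-1: ss
S/IV-2 ? III-2×III-1: ss
S/IV-3 un III-2×III-1: ss
⇒ S over [I-1,I-2,II-1,II-2,III-1,III-2,III-3,IV-1,IV-2,IV-3]: 7 consistent
T/I-1 un ·: tt
T/I-2 aff ·: Tt|TT
T/II-1 ? I-1×I-2: tt|Tt
T/II-2 ? ·: tt|Tt
T/III-1 un II-2×II-1: tt
T/III-2 un ·: tt
T/III-3 un II-2×II-1: tt
T/IV-1 ? III-2×III-1: tt
T/IV-2 un III-2×III-1: tt
T/IV-3 un III-2×III-1: tt
⇒ T over [I-1,I-2,II-1,II-2,III-1,III-2,III-3,IV-1,IV-2,IV-3]: 6 consistent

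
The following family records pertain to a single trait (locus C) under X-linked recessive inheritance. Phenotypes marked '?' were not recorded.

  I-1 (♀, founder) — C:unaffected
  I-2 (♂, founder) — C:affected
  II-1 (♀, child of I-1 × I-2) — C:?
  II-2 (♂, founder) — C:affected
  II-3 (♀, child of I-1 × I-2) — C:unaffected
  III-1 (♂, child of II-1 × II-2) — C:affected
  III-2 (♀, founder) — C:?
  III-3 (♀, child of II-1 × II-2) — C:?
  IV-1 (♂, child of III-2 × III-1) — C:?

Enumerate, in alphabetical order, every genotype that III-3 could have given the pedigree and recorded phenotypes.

C/I-1 un ·: X^CX^C|X^CX^c
C/I-2 aff ·: X^cY
C/II-1 ? I-1×I-2: X^CX^c|X^cX^c
C/II-2 aff ·: X^cY
C/II-3 un I-1×I-2: X^CX^c
C/III-1 aff II-1×II-2: X^cY
C/III-2 ? ·: X^CX^C|X^CX^c|X^cX^c
C/III-3 ? II-1×II-2: X^CX^c|X^cX^c
C/IV-1 ? III-2×III-1: X^CY|X^cY
⇒ C over [I-1,I-2,II-1,II-2,II-3,III-1,III-2,III-3,IV-1]: 20 consistent

III-3 ∈ {X^CX^c, X^cX^c}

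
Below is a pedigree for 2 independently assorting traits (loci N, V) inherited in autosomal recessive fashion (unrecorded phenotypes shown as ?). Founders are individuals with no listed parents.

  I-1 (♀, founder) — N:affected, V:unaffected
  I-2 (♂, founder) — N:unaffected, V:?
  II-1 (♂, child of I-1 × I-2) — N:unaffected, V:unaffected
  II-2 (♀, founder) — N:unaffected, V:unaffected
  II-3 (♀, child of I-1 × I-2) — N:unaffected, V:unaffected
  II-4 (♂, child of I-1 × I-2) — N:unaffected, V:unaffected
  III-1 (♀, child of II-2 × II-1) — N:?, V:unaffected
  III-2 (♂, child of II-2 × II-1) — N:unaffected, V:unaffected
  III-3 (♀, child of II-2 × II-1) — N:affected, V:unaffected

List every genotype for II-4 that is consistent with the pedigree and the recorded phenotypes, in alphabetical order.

II-4 ∈ {Nn VV, Nn Vv}

N/I-1 aff ·: nn
N/I-2 un ·: NN|Nn
N/II-1 un I-1×I-2: Nn
N/II-2 un ·: Nn
N/II-3 un I-1×I-2: Nn
N/II-4 un I-1×I-2: Nn
N/III-1 ? II-2×II-1: NN|Nn|nn
N/III-2 un II-2×II-1: NN|Nn
N/III-3 aff II-2×II-1: nn
⇒ N over [I-1,I-2,II-1,II-2,II-3,II-4,III-1,III-2,III-3]: 12 consistent
V/I-1 un ·: VV|Vv
V/I-2 ? ·: VV|Vv|vv
V/II-1 un I-1×I-2: VV|Vv
V/II-2 un ·: VV|Vv
V/II-3 un I-1×I-2: VV|Vv
V/II-4 un I-1×I-2: VV|Vv
V/III-1 un II-2×II-1: VV|Vv
V/III-2 un II-2×II-1: VV|Vv
V/III-3 un II-2×II-1: VV|Vv
⇒ V over [I-1,I-2,II-1,II-2,II-3,II-4,III-1,III-2,III-3]: 341 consistent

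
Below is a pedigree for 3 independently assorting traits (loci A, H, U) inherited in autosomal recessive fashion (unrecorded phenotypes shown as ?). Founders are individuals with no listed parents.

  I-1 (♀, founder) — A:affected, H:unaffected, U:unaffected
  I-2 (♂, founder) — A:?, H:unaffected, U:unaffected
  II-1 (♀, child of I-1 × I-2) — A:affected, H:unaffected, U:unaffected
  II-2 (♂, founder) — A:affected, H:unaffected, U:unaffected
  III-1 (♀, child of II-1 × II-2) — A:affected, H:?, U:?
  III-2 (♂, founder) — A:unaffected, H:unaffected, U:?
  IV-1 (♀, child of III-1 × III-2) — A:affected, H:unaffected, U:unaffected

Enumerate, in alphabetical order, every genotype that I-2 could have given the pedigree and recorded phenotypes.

I-2 ∈ {Aa HH UU, Aa HH Uu, Aa Hh UU, Aa Hh Uu, aa HH UU, aa HH Uu, aa Hh UU, aa Hh Uu}

A/I-1 aff ·: aa
A/I-2 ? ·: Aa|aa
A/II-1 aff I-1×I-2: aa
A/II-2 aff ·: aa
A/III-1 aff II-1×II-2: aa
A/III-2 un ·: Aa
A/IV-1 aff III-1×III-2: aa
⇒ A over [I-1,I-2,II-1,II-2,III-1,III-2,IV-1]: 2 consistent
H/I-1 un ·: HH|Hh
H/I-2 un ·: HH|Hh
H/II-1 un I-1×I-2: HH|Hh
H/II-2 un ·: HH|Hh
H/III-1 ? II-1×II-2: HH|Hh|hh
H/III-2 un ·: HH|Hh
H/IV-1 un III-1×III-2: HH|Hh
⇒ H over [I-1,I-2,II-1,II-2,III-1,III-2,IV-1]: 88 consistent
U/I-1 un ·: UU|Uu
U/I-2 un ·: UU|Uu
U/II-1 un I-1×I-2: UU|Uu
U/II-2 un ·: UU|Uu
U/III-1 ? II-1×II-2: UU|Uu|uu
U/III-2 ? ·: UU|Uu|uu
U/IV-1 un III-1×III-2: UU|Uu
⇒ U over [I-1,I-2,II-1,II-2,III-1,III-2,IV-1]: 112 consistent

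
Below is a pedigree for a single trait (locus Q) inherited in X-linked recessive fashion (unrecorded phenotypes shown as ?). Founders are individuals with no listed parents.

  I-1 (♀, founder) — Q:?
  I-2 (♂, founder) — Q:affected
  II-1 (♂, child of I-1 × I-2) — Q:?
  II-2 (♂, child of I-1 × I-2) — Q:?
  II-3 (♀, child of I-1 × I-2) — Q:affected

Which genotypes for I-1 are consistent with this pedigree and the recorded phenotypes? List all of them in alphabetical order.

Q/I-1 ? ·: X^QX^q|X^qX^q
Q/I-2 aff ·: X^qY
Q/II-1 ? I-1×I-2: X^QY|X^qY
Q/II-2 ? I-1×I-2: X^QY|X^qY
Q/II-3 aff I-1×I-2: X^qX^q
⇒ Q over [I-1,I-2,II-1,II-2,II-3]: 5 consistent

I-1 ∈ {X^QX^q, X^qX^q}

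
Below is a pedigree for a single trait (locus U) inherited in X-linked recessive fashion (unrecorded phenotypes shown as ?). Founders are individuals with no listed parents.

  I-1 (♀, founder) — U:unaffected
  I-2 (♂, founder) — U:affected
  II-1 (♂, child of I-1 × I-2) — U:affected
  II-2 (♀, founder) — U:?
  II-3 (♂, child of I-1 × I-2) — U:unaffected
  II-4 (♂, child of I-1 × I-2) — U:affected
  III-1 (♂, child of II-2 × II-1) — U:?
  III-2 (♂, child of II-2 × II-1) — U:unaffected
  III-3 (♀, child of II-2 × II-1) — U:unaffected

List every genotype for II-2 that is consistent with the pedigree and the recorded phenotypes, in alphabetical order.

U/I-1 un ·: X^UX^u
U/I-2 aff ·: X^uY
U/II-1 aff I-1×I-2: X^uY
U/II-2 ? ·: X^UX^U|X^UX^u
U/II-3 un I-1×I-2: X^UY
U/II-4 aff I-1×I-2: X^uY
U/III-1 ? II-2×II-1: X^UY|X^uY
U/III-2 un II-2×II-1: X^UY
U/III-3 un II-2×II-1: X^UX^u
⇒ U over [I-1,I-2,II-1,II-2,II-3,II-4,III-1,III-2,III-3]: 3 consistent

II-2 ∈ {X^UX^U, X^UX^u}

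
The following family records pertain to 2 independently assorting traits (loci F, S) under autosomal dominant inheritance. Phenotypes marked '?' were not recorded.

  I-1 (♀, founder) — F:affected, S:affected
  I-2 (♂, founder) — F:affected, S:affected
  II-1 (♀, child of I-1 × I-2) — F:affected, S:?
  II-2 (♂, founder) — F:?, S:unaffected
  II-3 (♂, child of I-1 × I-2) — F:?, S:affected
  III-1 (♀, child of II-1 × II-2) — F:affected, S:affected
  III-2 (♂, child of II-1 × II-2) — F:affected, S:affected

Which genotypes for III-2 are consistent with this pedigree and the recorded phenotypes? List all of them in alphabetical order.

F/I-1 aff ·: Ff|FF
F/I-2 aff ·: Ff|FF
F/II-1 aff I-1×I-2: Ff|FF
F/II-2 ? ·: ff|Ff|FF
F/II-3 ? I-1×I-2: ff|Ff|FF
F/III-1 aff II-1×II-2: Ff|FF
F/III-2 aff II-1×II-2: Ff|FF
⇒ F over [I-1,I-2,II-1,II-2,II-3,III-1,III-2]: 111 consistent
S/I-1 aff ·: Ss|SS
S/I-2 aff ·: Ss|SS
S/II-1 ? I-1×I-2: Ss|SS
S/II-2 un ·: ss
S/II-3 aff I-1×I-2: Ss|SS
S/III-1 aff II-1×II-2: Ss
S/III-2 aff II-1×II-2: Ss
⇒ S over [I-1,I-2,II-1,II-2,II-3,III-1,III-2]: 13 consistent

III-2 ∈ {FF Ss, Ff Ss}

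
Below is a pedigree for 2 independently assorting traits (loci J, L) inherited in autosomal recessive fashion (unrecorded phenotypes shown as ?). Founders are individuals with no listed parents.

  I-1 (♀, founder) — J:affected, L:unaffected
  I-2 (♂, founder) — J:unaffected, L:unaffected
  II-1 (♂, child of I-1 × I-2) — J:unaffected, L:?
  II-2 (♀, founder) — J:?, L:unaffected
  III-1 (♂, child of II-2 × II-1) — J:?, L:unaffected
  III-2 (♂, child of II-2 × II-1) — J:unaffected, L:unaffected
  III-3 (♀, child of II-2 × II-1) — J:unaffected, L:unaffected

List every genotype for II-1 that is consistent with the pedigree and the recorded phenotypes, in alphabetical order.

J/I-1 aff ·: jj
J/I-2 un ·: JJ|Jj
J/II-1 un I-1×I-2: Jj
J/II-2 ? ·: JJ|Jj|jj
J/III-1 ? II-2×II-1: JJ|Jj|jj
J/III-2 un II-2×II-1: JJ|Jj
J/III-3 un II-2×II-1: JJ|Jj
⇒ J over [I-1,I-2,II-1,II-2,III-1,III-2,III-3]: 44 consistent
L/I-1 un ·: LL|Ll
L/I-2 un ·: LL|Ll
L/II-1 ? I-1×I-2: LL|Ll|ll
L/II-2 un ·: LL|Ll
L/III-1 un II-2×II-1: LL|Ll
L/III-2 un II-2×II-1: LL|Ll
L/III-3 un II-2×II-1: LL|Ll
⇒ L over [I-1,I-2,II-1,II-2,III-1,III-2,III-3]: 86 consistent

II-1 ∈ {Jj LL, Jj Ll, Jj ll}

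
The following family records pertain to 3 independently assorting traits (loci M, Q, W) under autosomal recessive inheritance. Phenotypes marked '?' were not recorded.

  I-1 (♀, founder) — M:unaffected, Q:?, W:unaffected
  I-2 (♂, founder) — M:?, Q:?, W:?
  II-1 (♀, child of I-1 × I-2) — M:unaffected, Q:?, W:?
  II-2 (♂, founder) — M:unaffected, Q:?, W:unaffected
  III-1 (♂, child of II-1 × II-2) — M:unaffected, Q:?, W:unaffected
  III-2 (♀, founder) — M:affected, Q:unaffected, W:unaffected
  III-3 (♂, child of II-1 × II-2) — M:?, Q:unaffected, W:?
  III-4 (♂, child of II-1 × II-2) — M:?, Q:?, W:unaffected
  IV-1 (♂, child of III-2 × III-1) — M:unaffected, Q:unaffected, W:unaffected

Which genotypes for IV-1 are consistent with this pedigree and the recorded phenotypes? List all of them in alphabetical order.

IV-1 ∈ {Mm QQ WW, Mm QQ Ww, Mm Qq WW, Mm Qq Ww}

M/I-1 un ·: MM|Mm
M/I-2 ? ·: MM|Mm|mm
M/II-1 un I-1×I-2: MM|Mm
M/II-2 un ·: MM|Mm
M/III-1 un II-1×II-2: MM|Mm
M/III-2 aff ·: mm
M/III-3 ? II-1×II-2: MM|Mm|mm
M/III-4 ? II-1×II-2: MM|Mm|mm
M/IV-1 un III-2×III-1: Mm
⇒ M over [I-1,I-2,II-1,II-2,III-1,III-2,III-3,III-4,IV-1]: 166 consistent
Q/I-1 ? ·: QQ|Qq|qq
Q/I-2 ? ·: QQ|Qq|qq
Q/II-1 ? I-1×I-2: QQ|Qq|qq
Q/II-2 ? ·: QQ|Qq|qq
Q/III-1 ? II-1×II-2: QQ|Qq|qq
Q/III-2 un ·: QQ|Qq
Q/III-3 un II-1×II-2: QQ|Qq
Q/III-4 ? II-1×II-2: QQ|Qq|qq
Q/IV-1 un III-2×III-1: QQ|Qq
⇒ Q over [I-1,I-2,II-1,II-2,III-1,III-2,III-3,III-4,IV-1]: 862 consistent
W/I-1 un ·: WW|Ww
W/I-2 ? ·: WW|Ww|ww
W/II-1 ? I-1×I-2: WW|Ww|ww
W/II-2 un ·: WW|Ww
W/III-1 un II-1×II-2: WW|Ww
W/III-2 un ·: WW|Ww
W/III-3 ? II-1×II-2: WW|Ww|ww
W/III-4 un II-1×II-2: WW|Ww
W/IV-1 un III-2×III-1: WW|Ww
⇒ W over [I-1,I-2,II-1,II-2,III-1,III-2,III-3,III-4,IV-1]: 498 consistent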